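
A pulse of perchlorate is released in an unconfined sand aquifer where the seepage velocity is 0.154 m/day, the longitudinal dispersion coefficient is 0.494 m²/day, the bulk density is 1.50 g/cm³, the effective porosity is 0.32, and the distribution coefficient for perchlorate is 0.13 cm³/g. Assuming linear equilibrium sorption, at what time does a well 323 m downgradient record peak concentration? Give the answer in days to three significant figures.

Retardation factor R = 1 + ρ_b·K_d/n = 1 + 1.50 × 0.13/0.32 = 1.609.
Sorption retards both mechanisms: v_R = v/R = 0.09571 m/day, D_R = D/R = 0.3070 m²/day.
Peak time from v_R²t² + 2D_R t − x² = 0: t = (√(D_R² + v_R²x²) − D_R)/v_R².
√(D_R² + v_R²x²) = √(0.3070² + 0.09571² × 323²) = 30.92; v_R² = 0.009160.
t = (30.92 − 0.3070)/0.009160 = 3340 days.

3340 days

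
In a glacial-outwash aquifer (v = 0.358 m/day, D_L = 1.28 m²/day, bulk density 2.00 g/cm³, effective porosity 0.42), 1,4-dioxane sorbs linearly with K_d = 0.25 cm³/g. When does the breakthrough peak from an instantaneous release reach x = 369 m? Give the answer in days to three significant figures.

2240 days

Retardation factor R = 1 + ρ_b·K_d/n = 1 + 2.00 × 0.25/0.42 = 2.190.
Sorption retards both mechanisms: v_R = v/R = 0.1635 m/day, D_R = D/R = 0.5845 m²/day.
Peak time from v_R²t² + 2D_R t − x² = 0: t = (√(D_R² + v_R²x²) − D_R)/v_R².
√(D_R² + v_R²x²) = √(0.5845² + 0.1635² × 369²) = 60.33; v_R² = 0.02673.
t = (60.33 − 0.5845)/0.02673 = 2240 days.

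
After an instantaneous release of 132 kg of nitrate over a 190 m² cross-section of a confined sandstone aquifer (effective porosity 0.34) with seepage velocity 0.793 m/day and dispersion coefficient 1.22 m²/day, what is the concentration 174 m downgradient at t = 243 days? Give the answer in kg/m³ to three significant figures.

For an instantaneous plane source, C(x,t) = M/(n_e·A·√(4πDt)) · exp(−(x−vt)²/(4Dt)), with n_e·A the pore (flow) area.
Plume center vt = 0.793 × 243 = 192.699 m, so the well at 174 m is 18.699 m upgradient of the peak.
√(4πDt) = 61.04 m, giving peak height M/(n_e·A·√(4πDt)) = 132/(0.34 × 190 × 61.04) = 0.03348 kg/m³.
(x−vt)²/(4Dt) = (-18.699)²/(4 × 1.22 × 243) = 0.2949; exp(−0.2949) = 0.7446.
C = 0.03348 × 0.7446 = 0.0249 kg/m³.

0.0249 kg/m³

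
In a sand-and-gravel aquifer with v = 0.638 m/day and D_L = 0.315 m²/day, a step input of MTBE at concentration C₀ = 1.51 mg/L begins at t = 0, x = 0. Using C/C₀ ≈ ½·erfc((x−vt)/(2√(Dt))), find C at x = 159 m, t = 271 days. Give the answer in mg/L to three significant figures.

1.29 mg/L

For a continuous step input, C/C₀ ≈ ½·erfc((x−vt)/(2√(Dt))).
vt = 0.638 × 271 = 172.898 m and 2√(Dt) = 2√(0.315 × 271) = 18.48 m.
Argument (x−vt)/(2√(Dt)) = (159 − 172.898)/18.48 = -0.7521; ½·erfc(-0.7521) = 0.8563.
C = 1.51 × 0.8563 = 1.29 mg/L.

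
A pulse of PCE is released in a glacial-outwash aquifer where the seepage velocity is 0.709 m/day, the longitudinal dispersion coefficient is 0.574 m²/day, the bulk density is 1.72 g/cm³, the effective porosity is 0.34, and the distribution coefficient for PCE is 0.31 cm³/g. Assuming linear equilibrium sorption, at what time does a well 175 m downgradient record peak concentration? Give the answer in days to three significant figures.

631 days

Retardation factor R = 1 + ρ_b·K_d/n = 1 + 1.72 × 0.31/0.34 = 2.568.
Sorption retards both mechanisms: v_R = v/R = 0.2761 m/day, D_R = D/R = 0.2235 m²/day.
Peak time from v_R²t² + 2D_R t − x² = 0: t = (√(D_R² + v_R²x²) − D_R)/v_R².
√(D_R² + v_R²x²) = √(0.2235² + 0.2761² × 175²) = 48.32; v_R² = 0.07623.
t = (48.32 − 0.2235)/0.07623 = 631 days.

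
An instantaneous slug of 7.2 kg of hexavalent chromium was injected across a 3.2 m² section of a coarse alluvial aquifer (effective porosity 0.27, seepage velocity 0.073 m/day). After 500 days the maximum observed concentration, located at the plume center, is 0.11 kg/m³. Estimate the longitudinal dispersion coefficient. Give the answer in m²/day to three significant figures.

At the plume center C_max = M/(n_e·A·√(4πDt)), so D = M²/(4πt·(n_e·A·C_max)²).
n_e·A·C_max = 0.27 × 3.2 × 0.11 = 0.09504 kg/m.
D = 7.2²/(4π × 500 × 0.09504²) = 0.913 m²/day.

0.913 m²/day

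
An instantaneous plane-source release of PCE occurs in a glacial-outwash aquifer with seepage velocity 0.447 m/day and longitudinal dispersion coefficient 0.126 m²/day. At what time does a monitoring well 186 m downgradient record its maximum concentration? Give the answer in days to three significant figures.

415 days

For the 1D instantaneous-source solution, setting ∂C/∂t = 0 at fixed x gives v²t² + 2Dt − x² = 0, so t = (√(D² + v²x²) − D)/v².
√(D² + v²x²) = √(0.126² + 0.447² × 186²) = 83.14; v² = 0.199809.
t = (83.14 − 0.126)/0.199809 = 415 days (vs. the pure-advection estimate x/v = 416 d).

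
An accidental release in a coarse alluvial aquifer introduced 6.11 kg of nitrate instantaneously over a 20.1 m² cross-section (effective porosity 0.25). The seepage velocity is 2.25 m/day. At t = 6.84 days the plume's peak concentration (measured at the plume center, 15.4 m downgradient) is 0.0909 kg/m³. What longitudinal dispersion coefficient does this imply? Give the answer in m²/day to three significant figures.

At the plume center C_max = M/(n_e·A·√(4πDt)), so D = M²/(4πt·(n_e·A·C_max)²).
n_e·A·C_max = 0.25 × 20.1 × 0.0909 = 0.4568 kg/m.
D = 6.11²/(4π × 6.84 × 0.4568²) = 2.08 m²/day.

2.08 m²/day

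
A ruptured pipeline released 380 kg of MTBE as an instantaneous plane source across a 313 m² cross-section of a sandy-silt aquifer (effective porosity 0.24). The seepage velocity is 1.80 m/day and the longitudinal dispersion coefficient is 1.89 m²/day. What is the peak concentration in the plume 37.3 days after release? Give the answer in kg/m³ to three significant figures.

The peak of an instantaneous 1D plume sits at x = vt; there the Gaussian factor is 1 and C_max = M/(n_e·A·√(4πDt)), where n_e·A is the pore area the mass is dissolved in.
√(4πDt) = √(4π × 1.89 × 37.3) = 29.76 m, so C_max = 380/(0.24 × 313 × 29.76) = 0.170 kg/m³.

0.170 kg/m³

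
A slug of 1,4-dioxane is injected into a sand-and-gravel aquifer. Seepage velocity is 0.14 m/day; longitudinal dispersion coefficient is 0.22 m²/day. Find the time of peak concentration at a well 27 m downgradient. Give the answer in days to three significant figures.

For the 1D instantaneous-source solution, setting ∂C/∂t = 0 at fixed x gives v²t² + 2Dt − x² = 0, so t = (√(D² + v²x²) − D)/v².
√(D² + v²x²) = √(0.22² + 0.14² × 27²) = 3.786; v² = 0.0196.
t = (3.786 − 0.22)/0.0196 = 182 days (vs. the pure-advection estimate x/v = 193 d).

182 days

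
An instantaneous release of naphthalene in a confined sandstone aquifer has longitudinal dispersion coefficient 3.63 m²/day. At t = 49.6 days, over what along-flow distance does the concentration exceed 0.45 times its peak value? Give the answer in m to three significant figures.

The plume is Gaussian with σ = √(2Dt) = √(2 × 3.63 × 49.6) = 18.98 m.
C/C_peak = exp(−Δx²/(2σ²)) = 0.45 ⇒ Δx = σ·√(−2 ln 0.45) = 18.98 × 1.264 = 23.99 m.
Width = 2Δx = 48.0 m.

48.0 m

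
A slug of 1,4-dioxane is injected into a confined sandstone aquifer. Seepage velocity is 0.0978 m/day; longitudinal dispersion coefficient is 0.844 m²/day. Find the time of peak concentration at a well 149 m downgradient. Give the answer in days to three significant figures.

1440 days

For the 1D instantaneous-source solution, setting ∂C/∂t = 0 at fixed x gives v²t² + 2Dt − x² = 0, so t = (√(D² + v²x²) − D)/v².
√(D² + v²x²) = √(0.844² + 0.0978² × 149²) = 14.60; v² = 0.00956484.
t = (14.60 − 0.844)/0.00956484 = 1440 days (vs. the pure-advection estimate x/v = 1520 d).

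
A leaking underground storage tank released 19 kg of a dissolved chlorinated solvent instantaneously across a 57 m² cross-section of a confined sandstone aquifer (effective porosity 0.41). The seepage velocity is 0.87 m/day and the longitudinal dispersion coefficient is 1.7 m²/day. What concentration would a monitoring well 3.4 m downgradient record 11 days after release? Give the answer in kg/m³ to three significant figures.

For an instantaneous plane source, C(x,t) = M/(n_e·A·√(4πDt)) · exp(−(x−vt)²/(4Dt)), with n_e·A the pore (flow) area.
Plume center vt = 0.87 × 11 = 9.57 m, so the well at 3.4 m is 6.17 m upgradient of the peak.
√(4πDt) = 15.33 m, giving peak height M/(n_e·A·√(4πDt)) = 19/(0.41 × 57 × 15.33) = 0.05303 kg/m³.
(x−vt)²/(4Dt) = (-6.17)²/(4 × 1.7 × 11) = 0.5089; exp(−0.5089) = 0.6012.
C = 0.05303 × 0.6012 = 0.0319 kg/m³.

0.0319 kg/m³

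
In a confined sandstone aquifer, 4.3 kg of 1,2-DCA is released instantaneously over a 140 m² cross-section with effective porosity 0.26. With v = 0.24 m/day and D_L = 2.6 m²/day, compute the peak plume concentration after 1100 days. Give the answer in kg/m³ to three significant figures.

The peak of an instantaneous 1D plume sits at x = vt; there the Gaussian factor is 1 and C_max = M/(n_e·A·√(4πDt)), where n_e·A is the pore area the mass is dissolved in.
√(4πDt) = √(4π × 2.6 × 1100) = 189.6 m, so C_max = 4.3/(0.26 × 140 × 189.6) = 0.000623 kg/m³.

0.000623 kg/m³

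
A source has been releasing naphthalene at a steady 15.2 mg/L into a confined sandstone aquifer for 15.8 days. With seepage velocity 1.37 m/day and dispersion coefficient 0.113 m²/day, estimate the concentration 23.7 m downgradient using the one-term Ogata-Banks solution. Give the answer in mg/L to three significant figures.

For a continuous step input, C/C₀ ≈ ½·erfc((x−vt)/(2√(Dt))).
vt = 1.37 × 15.8 = 21.646 m and 2√(Dt) = 2√(0.113 × 15.8) = 2.672 m.
Argument (x−vt)/(2√(Dt)) = (23.7 − 21.646)/2.672 = 0.7687; ½·erfc(0.7687) = 0.1385.
C = 15.2 × 0.1385 = 2.11 mg/L.

2.11 mg/L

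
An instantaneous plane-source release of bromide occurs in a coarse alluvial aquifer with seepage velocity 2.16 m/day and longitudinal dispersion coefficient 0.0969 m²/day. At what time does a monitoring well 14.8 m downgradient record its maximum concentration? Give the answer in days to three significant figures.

6.83 days

For the 1D instantaneous-source solution, setting ∂C/∂t = 0 at fixed x gives v²t² + 2Dt − x² = 0, so t = (√(D² + v²x²) − D)/v².
√(D² + v²x²) = √(0.0969² + 2.16² × 14.8²) = 31.97; v² = 4.6656.
t = (31.97 − 0.0969)/4.6656 = 6.83 days (vs. the pure-advection estimate x/v = 6.85 d).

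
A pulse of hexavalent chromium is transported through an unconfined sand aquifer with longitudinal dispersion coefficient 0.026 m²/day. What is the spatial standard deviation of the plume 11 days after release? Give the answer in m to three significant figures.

Dispersive spreading gives a Gaussian with σ² = 2Dt; advection only shifts the center.
σ = √(2 × 0.026 × 11) = 0.756 m.

0.756 m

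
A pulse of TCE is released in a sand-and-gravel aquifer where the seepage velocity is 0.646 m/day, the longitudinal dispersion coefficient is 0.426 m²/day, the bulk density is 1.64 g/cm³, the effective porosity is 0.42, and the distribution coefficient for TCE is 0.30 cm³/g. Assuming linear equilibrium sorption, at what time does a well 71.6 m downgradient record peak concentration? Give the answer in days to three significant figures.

Retardation factor R = 1 + ρ_b·K_d/n = 1 + 1.64 × 0.30/0.42 = 2.171.
Sorption retards both mechanisms: v_R = v/R = 0.2976 m/day, D_R = D/R = 0.1962 m²/day.
Peak time from v_R²t² + 2D_R t − x² = 0: t = (√(D_R² + v_R²x²) − D_R)/v_R².
√(D_R² + v_R²x²) = √(0.1962² + 0.2976² × 71.6²) = 21.31; v_R² = 0.08857.
t = (21.31 − 0.1962)/0.08857 = 238 days.

238 days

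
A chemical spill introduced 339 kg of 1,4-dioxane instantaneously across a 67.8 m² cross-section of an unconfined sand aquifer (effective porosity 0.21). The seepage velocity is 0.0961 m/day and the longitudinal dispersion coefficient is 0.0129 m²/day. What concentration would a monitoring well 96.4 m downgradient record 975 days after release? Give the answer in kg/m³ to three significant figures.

For an instantaneous plane source, C(x,t) = M/(n_e·A·√(4πDt)) · exp(−(x−vt)²/(4Dt)), with n_e·A the pore (flow) area.
Plume center vt = 0.0961 × 975 = 93.6975 m, so the well at 96.4 m is 2.7025 m downgradient of the peak.
√(4πDt) = 12.57 m, giving peak height M/(n_e·A·√(4πDt)) = 339/(0.21 × 67.8 × 12.57) = 1.894 kg/m³.
(x−vt)²/(4Dt) = (2.7025)²/(4 × 0.0129 × 975) = 0.1452; exp(−0.1452) = 0.8648.
C = 1.894 × 0.8648 = 1.64 kg/m³.

1.64 kg/m³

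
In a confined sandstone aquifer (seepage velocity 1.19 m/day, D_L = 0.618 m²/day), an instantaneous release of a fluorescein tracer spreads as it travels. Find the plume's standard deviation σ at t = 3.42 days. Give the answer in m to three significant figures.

Dispersive spreading gives a Gaussian with σ² = 2Dt; advection only shifts the center.
σ = √(2 × 0.618 × 3.42) = 2.06 m.

2.06 m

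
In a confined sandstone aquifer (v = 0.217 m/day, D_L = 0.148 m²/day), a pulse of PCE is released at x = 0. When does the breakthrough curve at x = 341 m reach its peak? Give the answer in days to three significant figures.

1570 days

For the 1D instantaneous-source solution, setting ∂C/∂t = 0 at fixed x gives v²t² + 2Dt − x² = 0, so t = (√(D² + v²x²) − D)/v².
√(D² + v²x²) = √(0.148² + 0.217² × 341²) = 74.00; v² = 0.047089.
t = (74.00 − 0.148)/0.047089 = 1570 days (vs. the pure-advection estimate x/v = 1570 d).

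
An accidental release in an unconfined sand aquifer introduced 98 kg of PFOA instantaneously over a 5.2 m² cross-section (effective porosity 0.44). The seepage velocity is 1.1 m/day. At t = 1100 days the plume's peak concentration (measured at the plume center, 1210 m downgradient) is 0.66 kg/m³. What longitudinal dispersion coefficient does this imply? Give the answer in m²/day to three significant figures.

0.305 m²/day

At the plume center C_max = M/(n_e·A·√(4πDt)), so D = M²/(4πt·(n_e·A·C_max)²).
n_e·A·C_max = 0.44 × 5.2 × 0.66 = 1.510 kg/m.
D = 98²/(4π × 1100 × 1.510²) = 0.305 m²/day.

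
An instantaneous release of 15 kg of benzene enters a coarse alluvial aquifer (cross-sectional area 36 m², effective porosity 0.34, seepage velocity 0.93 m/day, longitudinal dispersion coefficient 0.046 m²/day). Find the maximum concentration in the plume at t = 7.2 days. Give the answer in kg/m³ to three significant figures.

0.601 kg/m³

The peak of an instantaneous 1D plume sits at x = vt; there the Gaussian factor is 1 and C_max = M/(n_e·A·√(4πDt)), where n_e·A is the pore area the mass is dissolved in.
√(4πDt) = √(4π × 0.046 × 7.2) = 2.040 m, so C_max = 15/(0.34 × 36 × 2.040) = 0.601 kg/m³.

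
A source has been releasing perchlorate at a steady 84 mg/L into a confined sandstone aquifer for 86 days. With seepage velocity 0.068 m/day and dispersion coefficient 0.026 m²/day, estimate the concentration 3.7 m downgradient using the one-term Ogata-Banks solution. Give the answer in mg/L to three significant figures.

71.0 mg/L

For a continuous step input, C/C₀ ≈ ½·erfc((x−vt)/(2√(Dt))).
vt = 0.068 × 86 = 5.848 m and 2√(Dt) = 2√(0.026 × 86) = 2.991 m.
Argument (x−vt)/(2√(Dt)) = (3.7 − 5.848)/2.991 = -0.7182; ½·erfc(-0.7182) = 0.8451.
C = 84 × 0.8451 = 71.0 mg/L.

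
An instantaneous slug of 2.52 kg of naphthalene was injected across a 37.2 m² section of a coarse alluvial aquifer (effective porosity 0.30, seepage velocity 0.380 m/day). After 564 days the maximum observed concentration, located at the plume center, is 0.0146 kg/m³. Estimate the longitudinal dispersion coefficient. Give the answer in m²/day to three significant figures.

0.0338 m²/day

At the plume center C_max = M/(n_e·A·√(4πDt)), so D = M²/(4πt·(n_e·A·C_max)²).
n_e·A·C_max = 0.30 × 37.2 × 0.0146 = 0.1629 kg/m.
D = 2.52²/(4π × 564 × 0.1629²) = 0.0338 m²/day.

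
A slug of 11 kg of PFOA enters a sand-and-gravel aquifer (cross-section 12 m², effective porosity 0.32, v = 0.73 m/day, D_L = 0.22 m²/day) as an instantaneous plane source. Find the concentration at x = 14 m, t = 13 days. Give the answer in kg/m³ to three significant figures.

For an instantaneous plane source, C(x,t) = M/(n_e·A·√(4πDt)) · exp(−(x−vt)²/(4Dt)), with n_e·A the pore (flow) area.
Plume center vt = 0.73 × 13 = 9.49 m, so the well at 14 m is 4.51 m downgradient of the peak.
√(4πDt) = 5.995 m, giving peak height M/(n_e·A·√(4πDt)) = 11/(0.32 × 12 × 5.995) = 0.4778 kg/m³.
(x−vt)²/(4Dt) = (4.51)²/(4 × 0.22 × 13) = 1.778; exp(−1.778) = 0.1690.
C = 0.4778 × 0.1690 = 0.0807 kg/m³.

0.0807 kg/m³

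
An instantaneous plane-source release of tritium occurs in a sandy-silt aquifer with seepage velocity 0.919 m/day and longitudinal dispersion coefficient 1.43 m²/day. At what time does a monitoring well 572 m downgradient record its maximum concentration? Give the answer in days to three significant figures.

For the 1D instantaneous-source solution, setting ∂C/∂t = 0 at fixed x gives v²t² + 2Dt − x² = 0, so t = (√(D² + v²x²) − D)/v².
√(D² + v²x²) = √(1.43² + 0.919² × 572²) = 525.7; v² = 0.844561.
t = (525.7 − 1.43)/0.844561 = 621 days (vs. the pure-advection estimate x/v = 622 d).

621 days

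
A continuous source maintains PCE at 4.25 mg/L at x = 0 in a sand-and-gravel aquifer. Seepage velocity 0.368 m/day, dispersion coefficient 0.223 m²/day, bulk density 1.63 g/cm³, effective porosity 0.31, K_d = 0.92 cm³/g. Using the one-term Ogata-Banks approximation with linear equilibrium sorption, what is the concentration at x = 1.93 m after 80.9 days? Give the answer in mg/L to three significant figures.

Retardation factor R = 1 + ρ_b·K_d/n = 1 + 1.63 × 0.92/0.31 = 5.837.
Sorption retards both mechanisms: v_R = v/R = 0.06305 m/day, D_R = D/R = 0.03820 m²/day.
v_R·t = 0.06305 × 80.9 = 5.100745 m; 2√(D_R t) = 3.516 m; argument = (1.93 − 5.100745)/3.516 = -0.9018.
C = C₀ × ½·erfc(-0.9018) = 4.25 × 0.8989 = 3.82 mg/L.

3.82 mg/L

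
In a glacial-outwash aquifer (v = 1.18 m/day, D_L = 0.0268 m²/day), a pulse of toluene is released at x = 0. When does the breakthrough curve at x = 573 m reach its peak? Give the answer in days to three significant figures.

For the 1D instantaneous-source solution, setting ∂C/∂t = 0 at fixed x gives v²t² + 2Dt − x² = 0, so t = (√(D² + v²x²) − D)/v².
√(D² + v²x²) = √(0.0268² + 1.18² × 573²) = 676.1; v² = 1.3924.
t = (676.1 − 0.0268)/1.3924 = 486 days (vs. the pure-advection estimate x/v = 486 d).

486 days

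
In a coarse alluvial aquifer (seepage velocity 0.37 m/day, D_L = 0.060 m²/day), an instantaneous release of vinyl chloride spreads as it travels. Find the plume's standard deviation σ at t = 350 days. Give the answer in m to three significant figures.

Dispersive spreading gives a Gaussian with σ² = 2Dt; advection only shifts the center.
σ = √(2 × 0.060 × 350) = 6.48 m.

6.48 m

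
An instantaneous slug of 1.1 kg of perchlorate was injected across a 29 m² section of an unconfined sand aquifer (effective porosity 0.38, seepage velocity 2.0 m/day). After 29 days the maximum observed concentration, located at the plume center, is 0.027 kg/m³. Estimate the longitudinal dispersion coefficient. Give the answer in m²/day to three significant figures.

At the plume center C_max = M/(n_e·A·√(4πDt)), so D = M²/(4πt·(n_e·A·C_max)²).
n_e·A·C_max = 0.38 × 29 × 0.027 = 0.2975 kg/m.
D = 1.1²/(4π × 29 × 0.2975²) = 0.0375 m²/day.

0.0375 m²/day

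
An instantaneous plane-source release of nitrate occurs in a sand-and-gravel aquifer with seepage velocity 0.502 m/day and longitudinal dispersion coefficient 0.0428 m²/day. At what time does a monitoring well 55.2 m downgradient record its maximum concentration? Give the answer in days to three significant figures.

110 days

For the 1D instantaneous-source solution, setting ∂C/∂t = 0 at fixed x gives v²t² + 2Dt − x² = 0, so t = (√(D² + v²x²) − D)/v².
√(D² + v²x²) = √(0.0428² + 0.502² × 55.2²) = 27.71; v² = 0.252004.
t = (27.71 − 0.0428)/0.252004 = 110 days (vs. the pure-advection estimate x/v = 110 d).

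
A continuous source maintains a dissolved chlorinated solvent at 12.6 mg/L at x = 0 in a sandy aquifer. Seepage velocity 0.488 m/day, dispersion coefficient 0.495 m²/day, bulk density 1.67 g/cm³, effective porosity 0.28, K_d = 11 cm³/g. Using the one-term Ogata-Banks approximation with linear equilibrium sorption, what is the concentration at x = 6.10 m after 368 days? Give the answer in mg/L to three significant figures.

0.917 mg/L

Retardation factor R = 1 + ρ_b·K_d/n = 1 + 1.67 × 11/0.28 = 66.61.
Sorption retards both mechanisms: v_R = v/R = 0.007326 m/day, D_R = D/R = 0.007431 m²/day.
v_R·t = 0.007326 × 368 = 2.695968 m; 2√(D_R t) = 3.307 m; argument = (6.10 − 2.695968)/3.307 = 1.029.
C = C₀ × ½·erfc(1.029) = 12.6 × 0.07280 = 0.917 mg/L.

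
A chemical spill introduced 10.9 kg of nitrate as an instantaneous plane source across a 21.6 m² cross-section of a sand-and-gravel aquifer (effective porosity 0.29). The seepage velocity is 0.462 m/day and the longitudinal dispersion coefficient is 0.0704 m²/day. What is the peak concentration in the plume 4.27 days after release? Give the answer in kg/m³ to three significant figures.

0.895 kg/m³

The peak of an instantaneous 1D plume sits at x = vt; there the Gaussian factor is 1 and C_max = M/(n_e·A·√(4πDt)), where n_e·A is the pore area the mass is dissolved in.
√(4πDt) = √(4π × 0.0704 × 4.27) = 1.944 m, so C_max = 10.9/(0.29 × 21.6 × 1.944) = 0.895 kg/m³.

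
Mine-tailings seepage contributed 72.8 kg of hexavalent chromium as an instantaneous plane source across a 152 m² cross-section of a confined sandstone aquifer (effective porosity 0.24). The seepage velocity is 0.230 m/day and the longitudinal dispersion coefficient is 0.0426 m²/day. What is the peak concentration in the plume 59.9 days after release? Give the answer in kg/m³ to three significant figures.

The peak of an instantaneous 1D plume sits at x = vt; there the Gaussian factor is 1 and C_max = M/(n_e·A·√(4πDt)), where n_e·A is the pore area the mass is dissolved in.
√(4πDt) = √(4π × 0.0426 × 59.9) = 5.663 m, so C_max = 72.8/(0.24 × 152 × 5.663) = 0.352 kg/m³.

0.352 kg/m³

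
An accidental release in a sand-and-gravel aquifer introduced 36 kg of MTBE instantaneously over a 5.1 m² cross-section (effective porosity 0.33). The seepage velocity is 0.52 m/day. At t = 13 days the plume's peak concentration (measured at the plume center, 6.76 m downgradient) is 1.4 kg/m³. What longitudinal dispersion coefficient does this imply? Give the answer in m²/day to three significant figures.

At the plume center C_max = M/(n_e·A·√(4πDt)), so D = M²/(4πt·(n_e·A·C_max)²).
n_e·A·C_max = 0.33 × 5.1 × 1.4 = 2.356 kg/m.
D = 36²/(4π × 13 × 2.356²) = 1.43 m²/day.

1.43 m²/day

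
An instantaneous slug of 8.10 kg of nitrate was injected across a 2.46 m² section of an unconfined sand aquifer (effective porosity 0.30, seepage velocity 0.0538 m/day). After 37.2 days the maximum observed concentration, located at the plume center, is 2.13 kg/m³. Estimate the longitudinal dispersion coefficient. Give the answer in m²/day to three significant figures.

0.0568 m²/day

At the plume center C_max = M/(n_e·A·√(4πDt)), so D = M²/(4πt·(n_e·A·C_max)²).
n_e·A·C_max = 0.30 × 2.46 × 2.13 = 1.572 kg/m.
D = 8.10²/(4π × 37.2 × 1.572²) = 0.0568 m²/day.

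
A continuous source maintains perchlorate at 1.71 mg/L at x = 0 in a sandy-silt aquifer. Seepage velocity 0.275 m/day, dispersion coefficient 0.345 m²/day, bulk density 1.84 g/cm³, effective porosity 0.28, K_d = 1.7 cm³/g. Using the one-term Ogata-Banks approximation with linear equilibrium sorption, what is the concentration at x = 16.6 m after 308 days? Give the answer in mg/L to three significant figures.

0.0180 mg/L

Retardation factor R = 1 + ρ_b·K_d/n = 1 + 1.84 × 1.7/0.28 = 12.17.
Sorption retards both mechanisms: v_R = v/R = 0.02260 m/day, D_R = D/R = 0.02835 m²/day.
v_R·t = 0.02260 × 308 = 6.9608 m; 2√(D_R t) = 5.910 m; argument = (16.6 − 6.9608)/5.910 = 1.631.
C = C₀ × ½·erfc(1.631) = 1.71 × 0.01054 = 0.0180 mg/L.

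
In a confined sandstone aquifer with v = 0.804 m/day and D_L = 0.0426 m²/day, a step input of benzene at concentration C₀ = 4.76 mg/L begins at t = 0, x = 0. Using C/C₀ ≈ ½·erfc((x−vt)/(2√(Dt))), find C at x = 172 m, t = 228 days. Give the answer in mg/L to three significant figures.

4.74 mg/L

For a continuous step input, C/C₀ ≈ ½·erfc((x−vt)/(2√(Dt))).
vt = 0.804 × 228 = 183.312 m and 2√(Dt) = 2√(0.0426 × 228) = 6.233 m.
Argument (x−vt)/(2√(Dt)) = (172 − 183.312)/6.233 = -1.815; ½·erfc(-1.815) = 0.9949.
C = 4.76 × 0.9949 = 4.74 mg/L.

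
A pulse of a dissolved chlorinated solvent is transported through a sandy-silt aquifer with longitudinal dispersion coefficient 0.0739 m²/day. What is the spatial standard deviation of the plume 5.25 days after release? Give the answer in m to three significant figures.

Dispersive spreading gives a Gaussian with σ² = 2Dt; advection only shifts the center.
σ = √(2 × 0.0739 × 5.25) = 0.881 m.

0.881 m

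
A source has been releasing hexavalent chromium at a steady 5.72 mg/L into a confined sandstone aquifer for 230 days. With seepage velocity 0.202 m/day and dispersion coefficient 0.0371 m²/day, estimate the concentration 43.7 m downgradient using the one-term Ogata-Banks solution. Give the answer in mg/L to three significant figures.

For a continuous step input, C/C₀ ≈ ½·erfc((x−vt)/(2√(Dt))).
vt = 0.202 × 230 = 46.46 m and 2√(Dt) = 2√(0.0371 × 230) = 5.842 m.
Argument (x−vt)/(2√(Dt)) = (43.7 − 46.46)/5.842 = -0.4724; ½·erfc(-0.4724) = 0.7480.
C = 5.72 × 0.7480 = 4.28 mg/L.

4.28 mg/L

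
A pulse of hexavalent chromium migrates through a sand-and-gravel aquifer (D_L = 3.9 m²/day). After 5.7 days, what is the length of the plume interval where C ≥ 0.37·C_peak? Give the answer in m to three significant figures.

The plume is Gaussian with σ = √(2Dt) = √(2 × 3.9 × 5.7) = 6.668 m.
C/C_peak = exp(−Δx²/(2σ²)) = 0.37 ⇒ Δx = σ·√(−2 ln 0.37) = 6.668 × 1.410 = 9.402 m.
Width = 2Δx = 18.8 m.

18.8 m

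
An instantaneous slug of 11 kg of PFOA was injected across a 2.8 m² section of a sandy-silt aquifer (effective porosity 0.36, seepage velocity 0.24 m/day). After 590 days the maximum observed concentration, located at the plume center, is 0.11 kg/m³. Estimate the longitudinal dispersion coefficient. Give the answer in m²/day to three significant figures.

1.33 m²/day

At the plume center C_max = M/(n_e·A·√(4πDt)), so D = M²/(4πt·(n_e·A·C_max)²).
n_e·A·C_max = 0.36 × 2.8 × 0.11 = 0.1109 kg/m.
D = 11²/(4π × 590 × 0.1109²) = 1.33 m²/day.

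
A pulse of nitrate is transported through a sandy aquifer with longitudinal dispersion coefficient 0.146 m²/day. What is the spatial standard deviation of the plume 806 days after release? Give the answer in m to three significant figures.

15.3 m

Dispersive spreading gives a Gaussian with σ² = 2Dt; advection only shifts the center.
σ = √(2 × 0.146 × 806) = 15.3 m.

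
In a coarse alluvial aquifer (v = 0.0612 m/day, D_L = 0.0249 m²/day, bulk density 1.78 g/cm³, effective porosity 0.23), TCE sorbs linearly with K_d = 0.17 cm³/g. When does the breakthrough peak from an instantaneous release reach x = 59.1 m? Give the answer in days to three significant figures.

2220 days

Retardation factor R = 1 + ρ_b·K_d/n = 1 + 1.78 × 0.17/0.23 = 2.316.
Sorption retards both mechanisms: v_R = v/R = 0.02642 m/day, D_R = D/R = 0.01075 m²/day.
Peak time from v_R²t² + 2D_R t − x² = 0: t = (√(D_R² + v_R²x²) − D_R)/v_R².
√(D_R² + v_R²x²) = √(0.01075² + 0.02642² × 59.1²) = 1.561; v_R² = 0.0006980.
t = (1.561 − 0.01075)/0.0006980 = 2220 days.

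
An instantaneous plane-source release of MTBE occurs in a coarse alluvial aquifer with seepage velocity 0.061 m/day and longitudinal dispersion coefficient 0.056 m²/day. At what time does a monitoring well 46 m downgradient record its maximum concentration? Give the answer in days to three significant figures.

739 days

For the 1D instantaneous-source solution, setting ∂C/∂t = 0 at fixed x gives v²t² + 2Dt − x² = 0, so t = (√(D² + v²x²) − D)/v².
√(D² + v²x²) = √(0.056² + 0.061² × 46²) = 2.807; v² = 0.003721.
t = (2.807 − 0.056)/0.003721 = 739 days (vs. the pure-advection estimate x/v = 754 d).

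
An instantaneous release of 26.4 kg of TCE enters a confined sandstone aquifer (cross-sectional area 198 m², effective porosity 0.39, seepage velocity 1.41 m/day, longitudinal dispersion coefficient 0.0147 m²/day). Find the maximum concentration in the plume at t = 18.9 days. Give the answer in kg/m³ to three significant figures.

The peak of an instantaneous 1D plume sits at x = vt; there the Gaussian factor is 1 and C_max = M/(n_e·A·√(4πDt)), where n_e·A is the pore area the mass is dissolved in.
√(4πDt) = √(4π × 0.0147 × 18.9) = 1.869 m, so C_max = 26.4/(0.39 × 198 × 1.869) = 0.183 kg/m³.

0.183 kg/m³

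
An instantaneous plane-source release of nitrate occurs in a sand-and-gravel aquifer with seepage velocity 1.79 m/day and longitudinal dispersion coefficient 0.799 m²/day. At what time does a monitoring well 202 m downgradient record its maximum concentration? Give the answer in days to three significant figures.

113 days

For the 1D instantaneous-source solution, setting ∂C/∂t = 0 at fixed x gives v²t² + 2Dt − x² = 0, so t = (√(D² + v²x²) − D)/v².
√(D² + v²x²) = √(0.799² + 1.79² × 202²) = 361.6; v² = 3.2041.
t = (361.6 − 0.799)/3.2041 = 113 days (vs. the pure-advection estimate x/v = 113 d).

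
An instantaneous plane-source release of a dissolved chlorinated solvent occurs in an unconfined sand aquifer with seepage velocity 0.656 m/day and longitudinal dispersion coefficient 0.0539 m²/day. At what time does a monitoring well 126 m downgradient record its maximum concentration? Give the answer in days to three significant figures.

For the 1D instantaneous-source solution, setting ∂C/∂t = 0 at fixed x gives v²t² + 2Dt − x² = 0, so t = (√(D² + v²x²) − D)/v².
√(D² + v²x²) = √(0.0539² + 0.656² × 126²) = 82.66; v² = 0.430336.
t = (82.66 − 0.0539)/0.430336 = 192 days (vs. the pure-advection estimate x/v = 192 d).

192 days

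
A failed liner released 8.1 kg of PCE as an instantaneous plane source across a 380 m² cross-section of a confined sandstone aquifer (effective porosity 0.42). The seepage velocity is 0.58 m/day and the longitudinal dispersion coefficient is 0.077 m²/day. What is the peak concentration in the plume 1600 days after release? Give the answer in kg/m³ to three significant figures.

The peak of an instantaneous 1D plume sits at x = vt; there the Gaussian factor is 1 and C_max = M/(n_e·A·√(4πDt)), where n_e·A is the pore area the mass is dissolved in.
√(4πDt) = √(4π × 0.077 × 1600) = 39.35 m, so C_max = 8.1/(0.42 × 380 × 39.35) = 0.00129 kg/m³.

0.00129 kg/m³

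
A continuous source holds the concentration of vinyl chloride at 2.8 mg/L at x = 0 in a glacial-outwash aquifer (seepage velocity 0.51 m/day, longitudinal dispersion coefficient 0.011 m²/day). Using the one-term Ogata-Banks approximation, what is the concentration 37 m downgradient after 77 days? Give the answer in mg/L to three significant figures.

2.69 mg/L

For a continuous step input, C/C₀ ≈ ½·erfc((x−vt)/(2√(Dt))).
vt = 0.51 × 77 = 39.27 m and 2√(Dt) = 2√(0.011 × 77) = 1.841 m.
Argument (x−vt)/(2√(Dt)) = (37 − 39.27)/1.841 = -1.233; ½·erfc(-1.233) = 0.9594.
C = 2.8 × 0.9594 = 2.69 mg/L.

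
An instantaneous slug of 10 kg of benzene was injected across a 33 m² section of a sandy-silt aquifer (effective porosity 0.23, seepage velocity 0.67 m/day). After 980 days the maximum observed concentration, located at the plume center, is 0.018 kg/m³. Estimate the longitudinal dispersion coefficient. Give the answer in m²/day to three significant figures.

At the plume center C_max = M/(n_e·A·√(4πDt)), so D = M²/(4πt·(n_e·A·C_max)²).
n_e·A·C_max = 0.23 × 33 × 0.018 = 0.1366 kg/m.
D = 10²/(4π × 980 × 0.1366²) = 0.435 m²/day.

0.435 m²/day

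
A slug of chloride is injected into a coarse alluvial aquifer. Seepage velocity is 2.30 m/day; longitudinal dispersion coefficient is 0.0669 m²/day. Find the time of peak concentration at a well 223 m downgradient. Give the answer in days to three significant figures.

For the 1D instantaneous-source solution, setting ∂C/∂t = 0 at fixed x gives v²t² + 2Dt − x² = 0, so t = (√(D² + v²x²) − D)/v².
√(D² + v²x²) = √(0.0669² + 2.30² × 223²) = 512.9; v² = 5.29.
t = (512.9 − 0.0669)/5.29 = 96.9 days (vs. the pure-advection estimate x/v = 97.0 d).

96.9 days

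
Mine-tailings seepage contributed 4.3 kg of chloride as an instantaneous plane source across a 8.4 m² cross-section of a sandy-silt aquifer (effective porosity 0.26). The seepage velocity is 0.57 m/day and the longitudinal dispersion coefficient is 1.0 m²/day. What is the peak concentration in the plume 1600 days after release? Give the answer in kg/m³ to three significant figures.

The peak of an instantaneous 1D plume sits at x = vt; there the Gaussian factor is 1 and C_max = M/(n_e·A·√(4πDt)), where n_e·A is the pore area the mass is dissolved in.
√(4πDt) = √(4π × 1.0 × 1600) = 141.8 m, so C_max = 4.3/(0.26 × 8.4 × 141.8) = 0.0139 kg/m³.

0.0139 kg/m³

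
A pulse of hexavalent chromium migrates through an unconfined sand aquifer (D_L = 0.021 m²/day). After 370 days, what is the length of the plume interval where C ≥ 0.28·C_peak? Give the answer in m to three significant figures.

12.6 m

The plume is Gaussian with σ = √(2Dt) = √(2 × 0.021 × 370) = 3.942 m.
C/C_peak = exp(−Δx²/(2σ²)) = 0.28 ⇒ Δx = σ·√(−2 ln 0.28) = 3.942 × 1.596 = 6.291 m.
Width = 2Δx = 12.6 m.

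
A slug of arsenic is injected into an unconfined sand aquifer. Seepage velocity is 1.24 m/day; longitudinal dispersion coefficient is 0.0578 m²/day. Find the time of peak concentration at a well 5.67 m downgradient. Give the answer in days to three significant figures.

For the 1D instantaneous-source solution, setting ∂C/∂t = 0 at fixed x gives v²t² + 2Dt − x² = 0, so t = (√(D² + v²x²) − D)/v².
√(D² + v²x²) = √(0.0578² + 1.24² × 5.67²) = 7.031; v² = 1.5376.
t = (7.031 − 0.0578)/1.5376 = 4.54 days (vs. the pure-advection estimate x/v = 4.57 d).

4.54 days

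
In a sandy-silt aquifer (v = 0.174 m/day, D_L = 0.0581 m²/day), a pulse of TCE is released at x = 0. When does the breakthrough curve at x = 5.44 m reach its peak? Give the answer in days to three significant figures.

29.4 days

For the 1D instantaneous-source solution, setting ∂C/∂t = 0 at fixed x gives v²t² + 2Dt − x² = 0, so t = (√(D² + v²x²) − D)/v².
√(D² + v²x²) = √(0.0581² + 0.174² × 5.44²) = 0.9483; v² = 0.030276.
t = (0.9483 − 0.0581)/0.030276 = 29.4 days (vs. the pure-advection estimate x/v = 31.3 d).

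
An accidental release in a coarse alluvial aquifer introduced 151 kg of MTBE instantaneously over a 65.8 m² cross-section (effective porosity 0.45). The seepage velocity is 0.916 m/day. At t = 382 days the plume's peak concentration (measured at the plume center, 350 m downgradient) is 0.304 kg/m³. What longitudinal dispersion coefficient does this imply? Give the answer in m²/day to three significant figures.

0.0586 m²/day

At the plume center C_max = M/(n_e·A·√(4πDt)), so D = M²/(4πt·(n_e·A·C_max)²).
n_e·A·C_max = 0.45 × 65.8 × 0.304 = 9.001 kg/m.
D = 151²/(4π × 382 × 9.001²) = 0.0586 m²/day.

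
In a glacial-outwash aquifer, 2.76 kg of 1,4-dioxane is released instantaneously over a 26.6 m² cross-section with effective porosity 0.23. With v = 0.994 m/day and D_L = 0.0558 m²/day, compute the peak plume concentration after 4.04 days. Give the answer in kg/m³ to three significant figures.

The peak of an instantaneous 1D plume sits at x = vt; there the Gaussian factor is 1 and C_max = M/(n_e·A·√(4πDt)), where n_e·A is the pore area the mass is dissolved in.
√(4πDt) = √(4π × 0.0558 × 4.04) = 1.683 m, so C_max = 2.76/(0.23 × 26.6 × 1.683) = 0.268 kg/m³.

0.268 kg/m³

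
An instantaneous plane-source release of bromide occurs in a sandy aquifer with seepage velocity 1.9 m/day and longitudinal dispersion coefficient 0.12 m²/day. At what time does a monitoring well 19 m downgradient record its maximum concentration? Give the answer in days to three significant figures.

9.97 days

For the 1D instantaneous-source solution, setting ∂C/∂t = 0 at fixed x gives v²t² + 2Dt − x² = 0, so t = (√(D² + v²x²) − D)/v².
√(D² + v²x²) = √(0.12² + 1.9² × 19²) = 36.10; v² = 3.61.
t = (36.10 − 0.12)/3.61 = 9.97 days (vs. the pure-advection estimate x/v = 10.0 d).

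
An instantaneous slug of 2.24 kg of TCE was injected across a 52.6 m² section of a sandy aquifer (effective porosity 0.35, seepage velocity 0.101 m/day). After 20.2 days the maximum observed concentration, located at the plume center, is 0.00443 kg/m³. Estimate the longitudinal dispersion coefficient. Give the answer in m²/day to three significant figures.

At the plume center C_max = M/(n_e·A·√(4πDt)), so D = M²/(4πt·(n_e·A·C_max)²).
n_e·A·C_max = 0.35 × 52.6 × 0.00443 = 0.08156 kg/m.
D = 2.24²/(4π × 20.2 × 0.08156²) = 2.97 m²/day.

2.97 m²/day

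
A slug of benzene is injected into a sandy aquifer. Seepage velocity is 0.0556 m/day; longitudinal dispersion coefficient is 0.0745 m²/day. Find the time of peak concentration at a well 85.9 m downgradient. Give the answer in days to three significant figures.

For the 1D instantaneous-source solution, setting ∂C/∂t = 0 at fixed x gives v²t² + 2Dt − x² = 0, so t = (√(D² + v²x²) − D)/v².
√(D² + v²x²) = √(0.0745² + 0.0556² × 85.9²) = 4.777; v² = 0.00309136.
t = (4.777 − 0.0745)/0.00309136 = 1520 days (vs. the pure-advection estimate x/v = 1540 d).

1520 days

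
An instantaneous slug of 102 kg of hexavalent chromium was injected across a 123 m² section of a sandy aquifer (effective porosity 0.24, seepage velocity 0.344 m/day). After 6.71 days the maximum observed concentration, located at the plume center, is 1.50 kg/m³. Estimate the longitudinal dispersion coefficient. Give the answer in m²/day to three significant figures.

At the plume center C_max = M/(n_e·A·√(4πDt)), so D = M²/(4πt·(n_e·A·C_max)²).
n_e·A·C_max = 0.24 × 123 × 1.50 = 44.28 kg/m.
D = 102²/(4π × 6.71 × 44.28²) = 0.0629 m²/day.

0.0629 m²/day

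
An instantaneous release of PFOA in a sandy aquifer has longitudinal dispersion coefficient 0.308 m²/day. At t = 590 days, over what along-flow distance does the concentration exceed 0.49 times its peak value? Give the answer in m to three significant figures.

The plume is Gaussian with σ = √(2Dt) = √(2 × 0.308 × 590) = 19.06 m.
C/C_peak = exp(−Δx²/(2σ²)) = 0.49 ⇒ Δx = σ·√(−2 ln 0.49) = 19.06 × 1.194 = 22.76 m.
Width = 2Δx = 45.5 m.

45.5 m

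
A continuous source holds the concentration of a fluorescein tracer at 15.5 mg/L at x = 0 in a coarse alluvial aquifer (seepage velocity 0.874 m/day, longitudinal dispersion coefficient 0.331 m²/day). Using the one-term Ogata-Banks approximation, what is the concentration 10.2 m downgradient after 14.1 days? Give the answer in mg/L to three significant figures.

For a continuous step input, C/C₀ ≈ ½·erfc((x−vt)/(2√(Dt))).
vt = 0.874 × 14.1 = 12.3234 m and 2√(Dt) = 2√(0.331 × 14.1) = 4.321 m.
Argument (x−vt)/(2√(Dt)) = (10.2 − 12.3234)/4.321 = -0.4914; ½·erfc(-0.4914) = 0.7565.
C = 15.5 × 0.7565 = 11.7 mg/L.

11.7 mg/L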